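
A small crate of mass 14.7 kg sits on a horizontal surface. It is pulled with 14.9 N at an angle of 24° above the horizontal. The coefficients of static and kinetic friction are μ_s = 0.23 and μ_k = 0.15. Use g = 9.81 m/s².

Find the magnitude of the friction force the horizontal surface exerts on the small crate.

The vertical component of P reduces the normal force: N = m g − P sin α = 144.2 − 6.06 = 138.1 N.
Horizontally, friction must balance P cos α = 13.61 N.
μ_s N = 0.23 × 138.1 = 31.77 N.
13.61 ≤ 31.77 N → static; friction equals the required 13.6 N.

f ≈ 13.6 N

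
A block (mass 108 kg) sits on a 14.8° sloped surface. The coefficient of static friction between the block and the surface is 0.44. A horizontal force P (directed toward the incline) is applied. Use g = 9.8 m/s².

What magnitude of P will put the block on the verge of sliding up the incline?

At impending motion up the slope, friction acts down-slope at its limit: f = μ_s N.
Perpendicular to the incline: N = m g cos θ + P sin θ.
Along the incline: P cos θ = m g sin θ + μ_s N = m g sin θ + μ_s (m g cos θ + P sin θ).
Solving, P (cos θ − μ_s sin θ) = m g (sin θ + μ_s cos θ), so P = 108×9.8×(sin 14.8° + 0.44 cos 14.8°)/(cos 14.8° − 0.44 sin 14.8°) = 1060×0.6808/0.8544 = 843 N.

P ≈ 843 N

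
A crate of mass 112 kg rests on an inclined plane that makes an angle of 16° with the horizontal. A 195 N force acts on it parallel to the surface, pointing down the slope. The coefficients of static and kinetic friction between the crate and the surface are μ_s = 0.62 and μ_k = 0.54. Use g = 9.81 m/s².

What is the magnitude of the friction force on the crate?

f ≈ 498 N (up the incline)

Perpendicular to the surface, N = m g cos θ = 112·9.81·cos 16° = 1056 N.
For equilibrium along the incline the friction force must supply f = m g sin θ + P = 302.8 + 195 = 497.8 N (positive meaning up-slope).
Maximum static friction available: μ_s N = 0.62 × 1056 = 654.8 N.
Since |497.8| ≤ 654.8 N, the crate remains in static equilibrium and friction takes exactly the required value.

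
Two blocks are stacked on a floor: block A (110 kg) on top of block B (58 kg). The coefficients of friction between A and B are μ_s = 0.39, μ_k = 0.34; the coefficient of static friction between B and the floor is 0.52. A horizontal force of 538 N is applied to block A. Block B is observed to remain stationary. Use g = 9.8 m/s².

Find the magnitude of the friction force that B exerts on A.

Normal force at the A–B interface: N₁ = m_A g = 1078 N.
Maximum static friction on A from B: μ_s N₁ = 0.39×1078 = 420.4 N.
Since P = 538 N > 420.4 N, A slides on B; the A–B friction is kinetic: f₁ = μ_k N₁ = 0.34×1078 = 367 N.
B experiences an equal 367 N forward from A (third law). B is in equilibrium, so the floor supplies f₂ = 367 N of static friction (limit μ_s(m_A+m_B)g = 856.1 N, not exceeded).

f ≈ 367 N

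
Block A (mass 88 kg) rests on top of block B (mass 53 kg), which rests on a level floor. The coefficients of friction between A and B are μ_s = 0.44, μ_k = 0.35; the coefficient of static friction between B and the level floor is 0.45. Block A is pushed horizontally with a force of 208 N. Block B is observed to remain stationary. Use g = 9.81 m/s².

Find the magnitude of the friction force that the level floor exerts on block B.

Between the blocks, N₁ = m_A g = 863.3 N.
So the A–B interface can sustain at most μ_s N₁ = 379.8 N of static friction.
P = 208 N is within that limit, so A and B move together (both at rest); the A–B friction is simply f₁ = P = 208 N.
By Newton's third law B feels 208 N forward from A. With B stationary, the floor's static friction on B balances it: f₂ = 208 N (well within μ_s(m_A+m_B)g = 622.4 N).

f ≈ 208 N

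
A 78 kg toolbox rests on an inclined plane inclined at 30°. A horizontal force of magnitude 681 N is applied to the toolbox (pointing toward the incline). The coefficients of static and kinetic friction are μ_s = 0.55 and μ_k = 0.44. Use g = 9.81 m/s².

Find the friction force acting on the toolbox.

Normal direction: N = m g cos θ + P sin θ = 1003 N.
Parallel to the incline: P cos θ − m g sin θ = 589.8 − 382.6 = 207.2 N; the friction needed to balance this is 207.2 N acting down the slope.
Maximum static friction: μ_s N = 0.55 × 1003 = 551.7 N.
Since 207.2 N is within the 551.7 N limit, the toolbox stays put and friction is exactly 207 N.

f ≈ 207 N (down the incline)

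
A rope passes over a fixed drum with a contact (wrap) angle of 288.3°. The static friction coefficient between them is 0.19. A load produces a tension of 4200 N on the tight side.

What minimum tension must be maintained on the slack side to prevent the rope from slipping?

Capstan equation at impending slip: T_tight/T_slack = e^{μβ}.
β = 288.3° = 5.032 rad; e^{μβ} = e^{0.19×5.032} = 2.601.
T_slack = T_tight / e^{μβ} = 4200 / 2.601 = 1610 N.

T_min ≈ 1610 N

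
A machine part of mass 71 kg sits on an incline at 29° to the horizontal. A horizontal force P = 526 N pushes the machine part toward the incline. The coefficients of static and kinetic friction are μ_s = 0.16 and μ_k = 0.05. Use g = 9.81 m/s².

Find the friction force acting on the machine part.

f ≈ 122 N (down the incline)

Normal direction: N = m g cos θ + P sin θ = 864.2 N.
Parallel to the incline: P cos θ − m g sin θ = 460 − 337.7 = 122.4 N; the friction needed to balance this is 122.4 N acting down the slope.
The limit of static friction is μ_s N = 138.3 N.
Since 122.4 N is within the 138.3 N limit, the machine part stays put and friction is exactly 122 N.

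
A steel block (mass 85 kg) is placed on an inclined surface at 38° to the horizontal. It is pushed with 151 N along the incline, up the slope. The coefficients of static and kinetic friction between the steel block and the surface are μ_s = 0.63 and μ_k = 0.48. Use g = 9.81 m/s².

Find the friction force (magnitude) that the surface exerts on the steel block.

Perpendicular to the surface, N = m g cos θ = 85·9.81·cos 38° = 657.1 N.
Parallel to the incline, ΣF = 0 gives f = m g sin θ − P = 513.4 − 151 = 362.4 N (up-slope positive).
Static friction can supply at most μ_s N = 414 N.
Since |362.4| ≤ 414 N, no slip — friction simply equals what equilibrium demands.

f ≈ 362 N (up the incline)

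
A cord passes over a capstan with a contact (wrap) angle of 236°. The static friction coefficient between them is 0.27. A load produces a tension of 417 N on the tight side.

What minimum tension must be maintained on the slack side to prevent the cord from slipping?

Capstan equation at impending slip: T_tight/T_slack = e^{μβ}.
β = 236° = 4.119 rad; e^{μβ} = e^{0.27×4.119} = 3.041.
T_slack = T_tight / e^{μβ} = 417 / 3.041 = 137 N.

T_min ≈ 137 N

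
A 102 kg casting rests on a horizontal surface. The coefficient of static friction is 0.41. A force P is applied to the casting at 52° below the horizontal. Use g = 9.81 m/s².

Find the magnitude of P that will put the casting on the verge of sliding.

P ≈ 1400 N

N = m g + P sin α (the push presses the casting into the horizontal surface).
At impending slip, P cos α = μ_s N = μ_s (m g + P sin α).
Solving: P (cos α − μ_s sin α) = μ_s m g → P = 0.41×1000/(cos 52° − 0.41 sin 52°) = 410/0.2926 = 1400 N.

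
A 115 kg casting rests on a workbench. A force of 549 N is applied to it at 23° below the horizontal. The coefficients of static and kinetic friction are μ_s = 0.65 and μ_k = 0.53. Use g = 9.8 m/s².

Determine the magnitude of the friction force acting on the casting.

f ≈ 505 N

The vertical component of P adds to the normal force: N = m g + P sin α = 1127 + 214.5 = 1342 N.
For equilibrium, f = P cos α = 549×cos 23° = 505.4 N.
The static-friction limit is μ_s N = 872 N.
505.4 ≤ 872 N → static; friction equals the required 505 N.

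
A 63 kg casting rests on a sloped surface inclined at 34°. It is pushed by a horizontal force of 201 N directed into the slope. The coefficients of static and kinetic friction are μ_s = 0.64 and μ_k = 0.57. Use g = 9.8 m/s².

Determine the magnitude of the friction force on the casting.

Normal direction: N = m g cos θ + P sin θ = 624.2 N.
Along the incline, the net driving force (taking up-slope positive) is P cos θ − m g sin θ = 166.6 − 345.2 = -178.6 N, so equilibrium requires friction f = 178.6 N (up-slope).
Maximum static friction: μ_s N = 0.64 × 624.2 = 399.5 N.
|f_req| = 178.6 ≤ 399.5 N → the casting is in equilibrium; friction equals the required value.

f ≈ 179 N (up the incline)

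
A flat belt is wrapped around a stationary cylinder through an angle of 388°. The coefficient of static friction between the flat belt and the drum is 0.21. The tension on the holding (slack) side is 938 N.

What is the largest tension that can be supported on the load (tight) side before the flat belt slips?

At impending slip the capstan equation gives T₂/T₁ = e^{μβ} with β in radians.
β = 388° × π/180 = 6.772 rad.
e^{μβ} = e^{0.21×6.772} = 4.146.
T₂ = T₁ · e^{μβ} = 938 × 4.146 = 3890 N.

T_max ≈ 3890 N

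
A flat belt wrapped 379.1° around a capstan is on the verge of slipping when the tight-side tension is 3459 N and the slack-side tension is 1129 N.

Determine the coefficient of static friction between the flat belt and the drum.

T₂/T₁ = e^{μβ} → μ = ln(T₂/T₁)/β.
β = 379.1° = 6.617 rad.
μ = ln(3459/1129)/6.617 = ln(3.064)/6.617 = 0.169.

μ ≈ 0.169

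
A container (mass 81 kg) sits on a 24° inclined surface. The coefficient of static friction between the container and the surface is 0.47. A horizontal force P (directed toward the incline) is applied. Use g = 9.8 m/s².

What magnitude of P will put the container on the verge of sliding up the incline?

P ≈ 919 N

At impending motion up the slope, friction acts down-slope at its limit: f = μ_s N.
Perpendicular to the incline: N = m g cos θ + P sin θ.
Along the incline: P cos θ = m g sin θ + μ_s N = m g sin θ + μ_s (m g cos θ + P sin θ).
Solving, P (cos θ − μ_s sin θ) = m g (sin θ + μ_s cos θ), so P = 81×9.8×(sin 24° + 0.47 cos 24°)/(cos 24° − 0.47 sin 24°) = 794×0.8361/0.7224 = 919 N.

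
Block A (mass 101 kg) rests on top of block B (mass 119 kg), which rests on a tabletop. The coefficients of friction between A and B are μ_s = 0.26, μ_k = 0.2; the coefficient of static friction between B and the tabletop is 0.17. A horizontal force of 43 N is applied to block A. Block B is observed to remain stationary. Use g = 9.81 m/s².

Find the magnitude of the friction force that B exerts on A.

f ≈ 43 N

The normal force B exerts on A is simply A's weight, N₁ = 990.8 N.
Maximum static friction on A from B: μ_s N₁ = 0.26×990.8 = 257.6 N.
Since P = 43 N ≤ 257.6 N, A does not slip on B; friction on A equals P = 43 N.
By Newton's third law B feels 43 N forward from A. With B stationary, the floor's static friction on B balances it: f₂ = 43 N (well within μ_s(m_A+m_B)g = 366.9 N).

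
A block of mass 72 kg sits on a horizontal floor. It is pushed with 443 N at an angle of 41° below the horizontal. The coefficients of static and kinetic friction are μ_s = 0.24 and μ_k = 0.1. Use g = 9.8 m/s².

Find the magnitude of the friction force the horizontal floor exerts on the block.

f ≈ 99.6 N

Vertical equilibrium gives N = m g + P sin α = 996.2 N.
For equilibrium, f = P cos α = 443×cos 41° = 334.3 N.
The static-friction limit is μ_s N = 239.1 N.
The required friction exceeds μ_s N, so the block moves and f = μ_k N = 99.6 N.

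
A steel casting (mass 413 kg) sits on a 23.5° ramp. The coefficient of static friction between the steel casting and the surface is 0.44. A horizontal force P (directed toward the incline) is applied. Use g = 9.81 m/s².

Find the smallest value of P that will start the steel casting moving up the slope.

At impending motion up the slope, friction acts down-slope at its limit: f = μ_s N.
Perpendicular to the incline: N = m g cos θ + P sin θ.
Along the incline: P cos θ = m g sin θ + μ_s N = m g sin θ + μ_s (m g cos θ + P sin θ).
Solving, P (cos θ − μ_s sin θ) = m g (sin θ + μ_s cos θ), so P = 413×9.81×(sin 23.5° + 0.44 cos 23.5°)/(cos 23.5° − 0.44 sin 23.5°) = 4050×0.8023/0.7416 = 4380 N.

P ≈ 4380 N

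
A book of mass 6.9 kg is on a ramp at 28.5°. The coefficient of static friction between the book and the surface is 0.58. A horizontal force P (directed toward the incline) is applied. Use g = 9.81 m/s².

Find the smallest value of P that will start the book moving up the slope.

At impending motion up the slope, friction acts down-slope at its limit: f = μ_s N.
Perpendicular to the incline: N = m g cos θ + P sin θ.
Along the incline: P cos θ = m g sin θ + μ_s N = m g sin θ + μ_s (m g cos θ + P sin θ).
Solving, P (cos θ − μ_s sin θ) = m g (sin θ + μ_s cos θ), so P = 6.9×9.81×(sin 28.5° + 0.58 cos 28.5°)/(cos 28.5° − 0.58 sin 28.5°) = 67.7×0.9869/0.6021 = 111 N.

P ≈ 111 N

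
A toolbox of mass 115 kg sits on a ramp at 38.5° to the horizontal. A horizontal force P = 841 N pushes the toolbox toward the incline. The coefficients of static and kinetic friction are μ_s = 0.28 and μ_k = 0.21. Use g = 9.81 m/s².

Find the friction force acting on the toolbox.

The horizontal push has a component P sin θ into the surface, so N = m g cos θ + P sin θ = 882.9 + 523.5 = 1406 N.
Along the incline, the net driving force (taking up-slope positive) is P cos θ − m g sin θ = 658.2 − 702.3 = -44.12 N, so equilibrium requires friction f = 44.12 N (up-slope).
Maximum static friction: μ_s N = 0.28 × 1406 = 393.8 N.
Since 44.12 N is within the 393.8 N limit, the toolbox stays put and friction is exactly 44.1 N.

f ≈ 44.1 N (up the incline)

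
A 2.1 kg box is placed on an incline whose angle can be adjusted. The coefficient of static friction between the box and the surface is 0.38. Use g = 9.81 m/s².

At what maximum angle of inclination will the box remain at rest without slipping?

At the slip threshold, m g sin θ = μ_s · m g cos θ, so tan θ = μ_s.
θ_max = arctan(0.38) = 20.8°.

θ_max ≈ 20.8°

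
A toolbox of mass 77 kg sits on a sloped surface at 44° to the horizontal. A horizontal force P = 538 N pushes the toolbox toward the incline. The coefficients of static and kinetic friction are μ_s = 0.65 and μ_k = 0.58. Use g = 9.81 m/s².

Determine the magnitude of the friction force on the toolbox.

f ≈ 138 N (up the incline)

Normal direction: N = m g cos θ + P sin θ = 917.1 N.
Along the incline, the net driving force (taking up-slope positive) is P cos θ − m g sin θ = 387 − 524.7 = -137.7 N, so equilibrium requires friction f = 137.7 N (up-slope).
The limit of static friction is μ_s N = 596.1 N.
Since 137.7 N is within the 596.1 N limit, the toolbox stays put and friction is exactly 138 N.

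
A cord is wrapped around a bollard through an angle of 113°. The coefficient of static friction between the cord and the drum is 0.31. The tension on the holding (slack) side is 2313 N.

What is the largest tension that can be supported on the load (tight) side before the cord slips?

T_max ≈ 4260 N

At impending slip the capstan equation gives T₂/T₁ = e^{μβ} with β in radians.
β = 113° × π/180 = 1.972 rad.
e^{μβ} = e^{0.31×1.972} = 1.843.
T₂ = T₁ · e^{μβ} = 2313 × 1.843 = 4260 N.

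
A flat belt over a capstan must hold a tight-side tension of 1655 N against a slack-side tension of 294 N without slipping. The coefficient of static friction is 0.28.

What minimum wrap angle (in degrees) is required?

T₂/T₁ = e^{μβ} → β = ln(T₂/T₁)/μ.
β = ln(1655/294)/0.28 = 1.728/0.28 = 6.171 rad.
In degrees: β = 6.171 × 180/π = 354°.

β_min ≈ 354°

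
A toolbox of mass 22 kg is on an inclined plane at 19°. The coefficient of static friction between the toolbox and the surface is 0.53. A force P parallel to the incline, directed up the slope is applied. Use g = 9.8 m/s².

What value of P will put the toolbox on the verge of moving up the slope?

P ≈ 178 N

At impending motion up the slope, friction acts down-slope at its limit: f = μ_s N.
P is parallel to the surface, so N = m g cos θ = 204 N.
Along the incline: P = m g sin θ + μ_s N = 70.2 + 0.53×204 = 178 N.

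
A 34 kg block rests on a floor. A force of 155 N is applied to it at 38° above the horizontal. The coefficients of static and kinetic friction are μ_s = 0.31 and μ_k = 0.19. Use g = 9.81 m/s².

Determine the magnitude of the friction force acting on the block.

Vertical equilibrium gives N = m g − P sin α = 238.1 N.
Horizontally, friction must balance P cos α = 122.1 N.
μ_s N = 0.31 × 238.1 = 73.81 N.
122.1 > 73.81 N → the block slides; f = μ_k N = 0.19×238.1 = 45.2 N.

f ≈ 45.2 N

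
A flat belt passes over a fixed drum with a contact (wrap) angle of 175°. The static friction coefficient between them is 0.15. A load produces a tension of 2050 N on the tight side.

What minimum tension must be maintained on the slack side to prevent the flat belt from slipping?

T_min ≈ 1300 N

Capstan equation at impending slip: T_tight/T_slack = e^{μβ}.
β = 175° = 3.054 rad; e^{μβ} = e^{0.15×3.054} = 1.581.
T_slack = T_tight / e^{μβ} = 2050 / 1.581 = 1300 N.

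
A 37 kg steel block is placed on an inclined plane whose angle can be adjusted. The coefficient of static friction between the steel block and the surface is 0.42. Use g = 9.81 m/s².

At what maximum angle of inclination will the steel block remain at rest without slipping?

θ_max ≈ 22.8°

At the slip threshold, m g sin θ = μ_s · m g cos θ, so tan θ = μ_s.
θ_max = arctan(0.42) = 22.8°.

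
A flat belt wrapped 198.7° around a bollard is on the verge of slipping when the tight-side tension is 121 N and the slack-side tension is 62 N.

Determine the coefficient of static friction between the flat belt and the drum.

T₂/T₁ = e^{μβ} → μ = ln(T₂/T₁)/β.
β = 198.7° = 3.468 rad.
μ = ln(121/62)/3.468 = ln(1.952)/3.468 = 0.193.

μ ≈ 0.193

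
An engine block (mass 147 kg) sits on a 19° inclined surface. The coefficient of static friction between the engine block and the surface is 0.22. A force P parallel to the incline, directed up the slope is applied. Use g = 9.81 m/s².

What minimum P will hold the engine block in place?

P_min ≈ 170 N

The engine block tends to slide down (tan θ > μ_s), so at the point of impending slip friction acts up-slope at its limit: f = μ_s N.
P is parallel to the surface, so N = m g cos θ = 1360 N.
Along the incline: P + μ_s N = m g sin θ, so P = 469 − 0.22×1360 = 170 N.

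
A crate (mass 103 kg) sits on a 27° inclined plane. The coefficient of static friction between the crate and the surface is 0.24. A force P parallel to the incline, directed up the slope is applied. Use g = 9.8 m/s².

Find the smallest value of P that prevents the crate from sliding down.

P_min ≈ 242 N

The crate tends to slide down (tan θ > μ_s), so at the point of impending slip friction acts up-slope at its limit: f = μ_s N.
P is parallel to the surface, so N = m g cos θ = 899 N.
Along the incline: P + μ_s N = m g sin θ, so P = 458 − 0.24×899 = 242 N.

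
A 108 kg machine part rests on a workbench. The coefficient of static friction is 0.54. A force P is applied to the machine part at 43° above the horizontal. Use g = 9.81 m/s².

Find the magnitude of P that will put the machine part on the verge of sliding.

P ≈ 520 N

N = m g − P sin α (the pull lifts the machine part).
At impending slip, P cos α = μ_s N = μ_s (m g − P sin α).
Solving: P (cos α + μ_s sin α) = μ_s m g → P = 0.54×1060/(cos 43° + 0.54 sin 43°) = 572/1.1 = 520 N.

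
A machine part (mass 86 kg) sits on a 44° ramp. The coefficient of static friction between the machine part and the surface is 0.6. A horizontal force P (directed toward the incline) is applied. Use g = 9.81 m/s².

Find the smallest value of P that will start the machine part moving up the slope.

P ≈ 3140 N

At impending motion up the slope, friction acts down-slope at its limit: f = μ_s N.
Perpendicular to the incline: N = m g cos θ + P sin θ.
Along the incline: P cos θ = m g sin θ + μ_s N = m g sin θ + μ_s (m g cos θ + P sin θ).
Solving, P (cos θ − μ_s sin θ) = m g (sin θ + μ_s cos θ), so P = 86×9.81×(sin 44° + 0.6 cos 44°)/(cos 44° − 0.6 sin 44°) = 844×1.126/0.3025 = 3140 N.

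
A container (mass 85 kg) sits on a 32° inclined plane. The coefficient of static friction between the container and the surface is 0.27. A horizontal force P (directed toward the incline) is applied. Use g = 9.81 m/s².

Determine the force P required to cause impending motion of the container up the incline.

At impending motion up the slope, friction acts down-slope at its limit: f = μ_s N.
Perpendicular to the incline: N = m g cos θ + P sin θ.
Along the incline: P cos θ = m g sin θ + μ_s N = m g sin θ + μ_s (m g cos θ + P sin θ).
Solving, P (cos θ − μ_s sin θ) = m g (sin θ + μ_s cos θ), so P = 85×9.81×(sin 32° + 0.27 cos 32°)/(cos 32° − 0.27 sin 32°) = 834×0.7589/0.705 = 898 N.

P ≈ 898 N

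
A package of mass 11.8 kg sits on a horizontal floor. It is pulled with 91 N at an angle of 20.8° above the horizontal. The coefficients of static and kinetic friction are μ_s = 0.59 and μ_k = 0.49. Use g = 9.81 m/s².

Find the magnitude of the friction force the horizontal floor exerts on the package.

f ≈ 40.9 N

The vertical component of P reduces the normal force: N = m g − P sin α = 115.8 − 32.31 = 83.44 N.
The horizontal driving force is P cos α = 85.07 N, so equilibrium needs friction f = 85.07 N.
The static-friction limit is μ_s N = 49.23 N.
The required friction exceeds μ_s N, so the package moves and f = μ_k N = 40.9 N.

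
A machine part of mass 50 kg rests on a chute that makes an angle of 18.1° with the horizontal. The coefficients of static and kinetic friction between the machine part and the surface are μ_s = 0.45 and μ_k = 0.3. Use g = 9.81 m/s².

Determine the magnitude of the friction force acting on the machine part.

f ≈ 152 N (up the incline)

Perpendicular to the surface, N = m g cos θ = 50·9.81·cos 18.1° = 466.2 N.
Along the slope the weight component is m g sin θ = 152.4 N; friction must supply exactly this, acting up-slope.
Static friction can supply at most μ_s N = 209.8 N.
Since |152.4| ≤ 209.8 N, no slip — friction simply equals what equilibrium demands.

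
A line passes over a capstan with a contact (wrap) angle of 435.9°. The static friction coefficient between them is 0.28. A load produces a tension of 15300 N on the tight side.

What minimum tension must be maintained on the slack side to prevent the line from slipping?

T_min ≈ 1820 N

Capstan equation at impending slip: T_tight/T_slack = e^{μβ}.
β = 435.9° = 7.608 rad; e^{μβ} = e^{0.28×7.608} = 8.417.
T_slack = T_tight / e^{μβ} = 15300 / 8.417 = 1820 N.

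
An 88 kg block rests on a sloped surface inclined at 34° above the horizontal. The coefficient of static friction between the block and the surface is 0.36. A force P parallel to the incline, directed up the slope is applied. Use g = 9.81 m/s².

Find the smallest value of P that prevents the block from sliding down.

P_min ≈ 225 N

The block tends to slide down (tan θ > μ_s), so at the point of impending slip friction acts up-slope at its limit: f = μ_s N.
P is parallel to the surface, so N = m g cos θ = 716 N.
Along the incline: P + μ_s N = m g sin θ, so P = 483 − 0.36×716 = 225 N.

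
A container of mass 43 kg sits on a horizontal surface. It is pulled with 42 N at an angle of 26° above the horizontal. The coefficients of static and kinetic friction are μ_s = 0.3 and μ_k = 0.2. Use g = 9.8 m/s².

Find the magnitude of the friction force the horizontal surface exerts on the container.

f ≈ 37.7 N

Vertical equilibrium gives N = m g − P sin α = 403 N.
The horizontal driving force is P cos α = 37.75 N, so equilibrium needs friction f = 37.75 N.
μ_s N = 0.3 × 403 = 120.9 N.
37.75 ≤ 120.9 N → static; friction equals the required 37.7 N.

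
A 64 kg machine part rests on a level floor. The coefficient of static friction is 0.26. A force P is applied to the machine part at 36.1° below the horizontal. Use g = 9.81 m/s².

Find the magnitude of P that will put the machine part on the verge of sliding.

P ≈ 249 N

N = m g + P sin α (the push presses the machine part into the level floor).
At impending slip, P cos α = μ_s N = μ_s (m g + P sin α).
Solving: P (cos α − μ_s sin α) = μ_s m g → P = 0.26×628/(cos 36.1° − 0.26 sin 36.1°) = 163/0.6548 = 249 N.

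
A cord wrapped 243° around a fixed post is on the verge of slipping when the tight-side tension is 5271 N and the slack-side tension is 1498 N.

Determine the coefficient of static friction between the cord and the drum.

μ ≈ 0.297

T₂/T₁ = e^{μβ} → μ = ln(T₂/T₁)/β.
β = 243° = 4.241 rad.
μ = ln(5271/1498)/4.241 = ln(3.519)/4.241 = 0.297.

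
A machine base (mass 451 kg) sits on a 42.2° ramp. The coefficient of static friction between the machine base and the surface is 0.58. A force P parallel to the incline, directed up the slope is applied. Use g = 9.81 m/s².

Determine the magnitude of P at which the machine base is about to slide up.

P ≈ 4870 N

At impending motion up the slope, friction acts down-slope at its limit: f = μ_s N.
P is parallel to the surface, so N = m g cos θ = 3280 N.
Along the incline: P = m g sin θ + μ_s N = 2970 + 0.58×3280 = 4870 N.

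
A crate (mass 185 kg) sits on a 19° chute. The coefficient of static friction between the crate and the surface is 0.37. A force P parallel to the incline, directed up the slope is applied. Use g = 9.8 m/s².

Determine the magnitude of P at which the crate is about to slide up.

At impending motion up the slope, friction acts down-slope at its limit: f = μ_s N.
P is parallel to the surface, so N = m g cos θ = 1710 N.
Along the incline: P = m g sin θ + μ_s N = 590 + 0.37×1710 = 1220 N.

P ≈ 1220 N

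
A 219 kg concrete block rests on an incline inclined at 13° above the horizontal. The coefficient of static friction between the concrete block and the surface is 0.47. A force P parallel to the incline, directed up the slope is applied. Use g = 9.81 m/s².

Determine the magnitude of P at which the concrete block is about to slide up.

P ≈ 1470 N

At impending motion up the slope, friction acts down-slope at its limit: f = μ_s N.
P is parallel to the surface, so N = m g cos θ = 2090 N.
Along the incline: P = m g sin θ + μ_s N = 483 + 0.47×2090 = 1470 N.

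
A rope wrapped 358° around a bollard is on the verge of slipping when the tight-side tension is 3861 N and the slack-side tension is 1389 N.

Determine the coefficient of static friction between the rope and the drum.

T₂/T₁ = e^{μβ} → μ = ln(T₂/T₁)/β.
β = 358° = 6.248 rad.
μ = ln(3861/1389)/6.248 = ln(2.78)/6.248 = 0.164.

μ ≈ 0.164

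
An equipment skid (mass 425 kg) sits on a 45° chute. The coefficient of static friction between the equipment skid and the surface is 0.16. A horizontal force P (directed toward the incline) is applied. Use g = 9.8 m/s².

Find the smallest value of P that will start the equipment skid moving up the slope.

P ≈ 5750 N

At impending motion up the slope, friction acts down-slope at its limit: f = μ_s N.
Perpendicular to the incline: N = m g cos θ + P sin θ.
Along the incline: P cos θ = m g sin θ + μ_s N = m g sin θ + μ_s (m g cos θ + P sin θ).
Solving, P (cos θ − μ_s sin θ) = m g (sin θ + μ_s cos θ), so P = 425×9.8×(sin 45° + 0.16 cos 45°)/(cos 45° − 0.16 sin 45°) = 4160×0.8202/0.594 = 5750 N.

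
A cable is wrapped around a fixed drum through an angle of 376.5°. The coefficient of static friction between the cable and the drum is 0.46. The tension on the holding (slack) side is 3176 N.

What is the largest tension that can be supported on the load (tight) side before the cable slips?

T_max ≈ 65300 N

At impending slip the capstan equation gives T₂/T₁ = e^{μβ} with β in radians.
β = 376.5° × π/180 = 6.571 rad.
e^{μβ} = e^{0.46×6.571} = 20.55.
T₂ = T₁ · e^{μβ} = 3176 × 20.55 = 65300 N.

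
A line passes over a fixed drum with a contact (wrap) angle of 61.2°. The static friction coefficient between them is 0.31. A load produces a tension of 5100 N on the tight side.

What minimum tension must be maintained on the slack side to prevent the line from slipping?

Capstan equation at impending slip: T_tight/T_slack = e^{μβ}.
β = 61.2° = 1.068 rad; e^{μβ} = e^{0.31×1.068} = 1.393.
T_slack = T_tight / e^{μβ} = 5100 / 1.393 = 3660 N.

T_min ≈ 3660 N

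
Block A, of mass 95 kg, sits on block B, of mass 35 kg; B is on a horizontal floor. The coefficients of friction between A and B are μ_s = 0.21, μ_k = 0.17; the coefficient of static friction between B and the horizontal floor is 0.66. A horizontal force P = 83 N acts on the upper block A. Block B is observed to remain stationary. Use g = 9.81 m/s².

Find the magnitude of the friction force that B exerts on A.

f ≈ 83 N

Between the blocks, N₁ = m_A g = 932 N.
Maximum static friction on A from B: μ_s N₁ = 0.21×932 = 195.7 N.
Since P = 83 N ≤ 195.7 N, A does not slip on B; friction on A equals P = 83 N.
B experiences an equal 83 N forward from A (third law). B is in equilibrium, so the floor supplies f₂ = 83 N of static friction (limit μ_s(m_A+m_B)g = 841.7 N, not exceeded).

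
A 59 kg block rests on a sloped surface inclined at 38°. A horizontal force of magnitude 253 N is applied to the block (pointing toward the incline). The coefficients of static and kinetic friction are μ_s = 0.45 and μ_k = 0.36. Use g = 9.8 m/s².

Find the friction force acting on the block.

Normal direction: N = m g cos θ + P sin θ = 611.4 N.
Along the incline, the net driving force (taking up-slope positive) is P cos θ − m g sin θ = 199.4 − 356 = -156.6 N, so equilibrium requires friction f = 156.6 N (up-slope).
The limit of static friction is μ_s N = 275.1 N.
Since 156.6 N is within the 275.1 N limit, the block stays put and friction is exactly 157 N.

f ≈ 157 N (up the incline)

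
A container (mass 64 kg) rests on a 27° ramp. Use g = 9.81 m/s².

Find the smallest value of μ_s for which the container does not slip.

At the slip threshold m g sin θ = μ_s m g cos θ, so μ_s,min = tan θ.
μ_s,min = tan 27° = 0.51.

μ_s,min ≈ 0.51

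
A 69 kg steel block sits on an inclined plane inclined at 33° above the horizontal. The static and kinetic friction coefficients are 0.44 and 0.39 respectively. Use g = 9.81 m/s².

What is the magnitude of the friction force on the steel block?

f ≈ 221 N (up the incline)

Normal force: N = m g cos θ = 69 × 9.81 × cos 33° = 567.7 N.
Along the slope the weight component is m g sin θ = 368.7 N; friction must supply exactly this, acting up-slope.
The static-friction ceiling is μ_s N = 0.44 × 567.7 = 249.8 N.
|368.7| exceeds 249.8 N, so the steel block slips down-slope; friction is kinetic, f = μ_k N = 0.39×567.7 = 221 N.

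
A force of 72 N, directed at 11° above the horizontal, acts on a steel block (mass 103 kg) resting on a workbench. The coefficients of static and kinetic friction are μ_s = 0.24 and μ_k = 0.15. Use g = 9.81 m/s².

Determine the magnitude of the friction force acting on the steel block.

f ≈ 70.7 N

Vertical equilibrium gives N = m g − P sin α = 996.7 N.
For equilibrium, f = P cos α = 72×cos 11° = 70.68 N.
μ_s N = 0.24 × 996.7 = 239.2 N.
Since 70.68 N does not exceed the limit, the steel block stays at rest and f = 70.7 N.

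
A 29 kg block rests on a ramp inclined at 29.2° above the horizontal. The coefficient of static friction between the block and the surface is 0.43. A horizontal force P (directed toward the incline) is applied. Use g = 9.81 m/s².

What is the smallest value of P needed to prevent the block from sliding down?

The block tends to slide down (tan θ > μ_s), so at the point of impending slip friction acts up-slope at its limit: f = μ_s N.
Perpendicular to the incline: N = m g cos θ + P sin θ.
Along the incline: P cos θ + μ_s N = m g sin θ, i.e. P cos θ + μ_s (m g cos θ + P sin θ) = m g sin θ.
Solving, P (cos θ + μ_s sin θ) = m g (sin θ − μ_s cos θ), so P = 284×0.1125/1.083 = 29.6 N.

P_min ≈ 29.6 N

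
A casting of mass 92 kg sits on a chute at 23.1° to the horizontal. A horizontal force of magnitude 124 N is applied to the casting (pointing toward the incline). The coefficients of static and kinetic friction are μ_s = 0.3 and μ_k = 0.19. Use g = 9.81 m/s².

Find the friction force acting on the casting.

f ≈ 240 N (up the incline)

Normal direction: N = m g cos θ + P sin θ = 878.8 N.
Parallel to the incline: P cos θ − m g sin θ = 114.1 − 354.1 = -240 N; the friction needed to balance this is 240 N acting up the slope.
Maximum static friction: μ_s N = 0.3 × 878.8 = 263.6 N.
Since 240 N is within the 263.6 N limit, the casting stays put and friction is exactly 240 N.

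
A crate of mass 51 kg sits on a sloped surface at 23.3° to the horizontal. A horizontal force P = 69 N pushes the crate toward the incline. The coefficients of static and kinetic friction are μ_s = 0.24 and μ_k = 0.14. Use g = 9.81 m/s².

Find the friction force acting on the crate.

f ≈ 68.2 N (up the incline)

The horizontal push has a component P sin θ into the surface, so N = m g cos θ + P sin θ = 459.5 + 27.29 = 486.8 N.
Along the incline, the net driving force (taking up-slope positive) is P cos θ − m g sin θ = 63.37 − 197.9 = -134.5 N, so equilibrium requires friction f = 134.5 N (up-slope).
Maximum static friction: μ_s N = 0.24 × 486.8 = 116.8 N.
|f_req| = 134.5 > 116.8 N → the crate slides down the incline; f = μ_k N = 0.14 × 486.8 = 68.2 N.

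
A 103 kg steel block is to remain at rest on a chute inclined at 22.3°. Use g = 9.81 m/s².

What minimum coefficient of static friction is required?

At the slip threshold m g sin θ = μ_s m g cos θ, so μ_s,min = tan θ.
μ_s,min = tan 22.3° = 0.41.

μ_s,min ≈ 0.41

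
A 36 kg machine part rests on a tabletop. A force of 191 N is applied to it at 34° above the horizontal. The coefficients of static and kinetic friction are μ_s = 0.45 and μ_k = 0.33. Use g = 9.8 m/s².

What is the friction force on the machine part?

N = m g − P sin α = 352.8 − 191×sin 34° = 246 N.
Horizontally, friction must balance P cos α = 158.3 N.
The static-friction limit is μ_s N = 110.7 N.
158.3 > 110.7 N → the machine part slides; f = μ_k N = 0.33×246 = 81.2 N.

f ≈ 81.2 N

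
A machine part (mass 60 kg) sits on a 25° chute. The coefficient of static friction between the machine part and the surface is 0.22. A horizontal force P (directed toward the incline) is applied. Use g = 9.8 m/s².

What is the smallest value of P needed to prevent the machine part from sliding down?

P_min ≈ 131 N

The machine part tends to slide down (tan θ > μ_s), so at the point of impending slip friction acts up-slope at its limit: f = μ_s N.
Perpendicular to the incline: N = m g cos θ + P sin θ.
Along the incline: P cos θ + μ_s N = m g sin θ, i.e. P cos θ + μ_s (m g cos θ + P sin θ) = m g sin θ.
Solving, P (cos θ + μ_s sin θ) = m g (sin θ − μ_s cos θ), so P = 588×0.2232/0.9993 = 131 N.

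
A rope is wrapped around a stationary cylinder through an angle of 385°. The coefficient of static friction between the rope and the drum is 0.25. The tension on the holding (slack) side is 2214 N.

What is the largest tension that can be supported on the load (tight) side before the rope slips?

T_max ≈ 11900 N

At impending slip the capstan equation gives T₂/T₁ = e^{μβ} with β in radians.
β = 385° × π/180 = 6.72 rad.
e^{μβ} = e^{0.25×6.72} = 5.365.
T₂ = T₁ · e^{μβ} = 2214 × 5.365 = 11900 N.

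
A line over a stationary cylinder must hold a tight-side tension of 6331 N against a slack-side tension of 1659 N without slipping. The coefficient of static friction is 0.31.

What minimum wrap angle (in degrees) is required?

β_min ≈ 248°

T₂/T₁ = e^{μβ} → β = ln(T₂/T₁)/μ.
β = ln(6331/1659)/0.31 = 1.339/0.31 = 4.32 rad.
In degrees: β = 4.32 × 180/π = 248°.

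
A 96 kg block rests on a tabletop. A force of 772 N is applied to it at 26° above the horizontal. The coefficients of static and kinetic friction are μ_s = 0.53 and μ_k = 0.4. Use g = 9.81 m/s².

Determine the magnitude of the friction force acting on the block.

Vertical equilibrium gives N = m g − P sin α = 603.3 N.
Horizontally, friction must balance P cos α = 693.9 N.
The static-friction limit is μ_s N = 319.8 N.
693.9 > 319.8 N → the block slides; f = μ_k N = 0.4×603.3 = 241 N.

f ≈ 241 N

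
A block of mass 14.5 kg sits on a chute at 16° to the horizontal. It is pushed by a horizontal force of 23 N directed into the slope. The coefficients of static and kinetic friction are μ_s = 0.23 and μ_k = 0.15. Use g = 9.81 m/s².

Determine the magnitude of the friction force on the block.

The horizontal push has a component P sin θ into the surface, so N = m g cos θ + P sin θ = 136.7 + 6.34 = 143.1 N.
Parallel to the incline: P cos θ − m g sin θ = 22.11 − 39.21 = -17.1 N; the friction needed to balance this is 17.1 N acting up the slope.
Maximum static friction: μ_s N = 0.23 × 143.1 = 32.91 N.
|f_req| = 17.1 ≤ 32.91 N → the block is in equilibrium; friction equals the required value.

f ≈ 17.1 N (up the incline)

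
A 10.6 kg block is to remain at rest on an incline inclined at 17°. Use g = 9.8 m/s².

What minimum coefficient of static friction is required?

At the slip threshold m g sin θ = μ_s m g cos θ, so μ_s,min = tan θ.
μ_s,min = tan 17° = 0.306.

μ_s,min ≈ 0.306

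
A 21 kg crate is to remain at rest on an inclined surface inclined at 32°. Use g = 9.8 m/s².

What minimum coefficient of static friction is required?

At the slip threshold m g sin θ = μ_s m g cos θ, so μ_s,min = tan θ.
μ_s,min = tan 32° = 0.625.

μ_s,min ≈ 0.625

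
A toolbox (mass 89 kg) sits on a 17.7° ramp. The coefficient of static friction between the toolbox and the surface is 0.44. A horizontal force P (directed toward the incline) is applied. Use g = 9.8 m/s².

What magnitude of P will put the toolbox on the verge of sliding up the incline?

At impending motion up the slope, friction acts down-slope at its limit: f = μ_s N.
Perpendicular to the incline: N = m g cos θ + P sin θ.
Along the incline: P cos θ = m g sin θ + μ_s N = m g sin θ + μ_s (m g cos θ + P sin θ).
Solving, P (cos θ − μ_s sin θ) = m g (sin θ + μ_s cos θ), so P = 89×9.8×(sin 17.7° + 0.44 cos 17.7°)/(cos 17.7° − 0.44 sin 17.7°) = 872×0.7232/0.8189 = 770 N.

P ≈ 770 N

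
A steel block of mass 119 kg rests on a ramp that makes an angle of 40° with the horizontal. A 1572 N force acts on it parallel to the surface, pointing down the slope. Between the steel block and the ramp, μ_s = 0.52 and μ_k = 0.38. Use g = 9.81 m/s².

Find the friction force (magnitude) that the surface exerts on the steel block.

f ≈ 340 N (up the incline)

Perpendicular to the surface, N = m g cos θ = 119·9.81·cos 40° = 894.3 N.
The friction needed for equilibrium is m g sin θ + P = 750.4 + 1572 = 2322 N, measured positive up-slope.
Static friction can supply at most μ_s N = 465 N.
|2322| exceeds 465 N, so the steel block slips down-slope; friction is kinetic, f = μ_k N = 0.38×894.3 = 340 N.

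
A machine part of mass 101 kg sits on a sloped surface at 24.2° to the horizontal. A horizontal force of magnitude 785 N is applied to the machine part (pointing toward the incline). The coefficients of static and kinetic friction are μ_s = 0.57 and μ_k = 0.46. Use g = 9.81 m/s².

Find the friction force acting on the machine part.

Resolve perpendicular to the incline: N = m g cos θ + P sin θ = 101×9.81×cos 24.2° + 785×sin 24.2° = 1226 N.
Along the incline, the net driving force (taking up-slope positive) is P cos θ − m g sin θ = 716 − 406.2 = 309.9 N, so equilibrium requires friction f = -309.9 N (down-slope).
Maximum static friction: μ_s N = 0.57 × 1226 = 698.6 N.
Since 309.9 N is within the 698.6 N limit, the machine part stays put and friction is exactly 310 N.

f ≈ 310 N (down the incline)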